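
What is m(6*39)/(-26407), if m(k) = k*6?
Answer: -1404/26407 ≈ -0.053168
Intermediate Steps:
m(k) = 6*k
m(6*39)/(-26407) = (6*(6*39))/(-26407) = (6*234)*(-1/26407) = 1404*(-1/26407) = -1404/26407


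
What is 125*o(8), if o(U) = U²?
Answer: 8000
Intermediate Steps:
125*o(8) = 125*8² = 125*64 = 8000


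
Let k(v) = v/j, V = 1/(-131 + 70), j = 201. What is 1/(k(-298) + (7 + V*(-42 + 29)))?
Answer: 12261/70262 ≈ 0.17450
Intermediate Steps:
V = -1/61 (V = 1/(-61) = -1/61 ≈ -0.016393)
k(v) = v/201
1/(k(-298) + (7 + V*(-42 + 29))) = 1/((1/201)*(-298) + (7 - (-42 + 29)/61)) = 1/(-298/201 + (7 - 1/61*(-13))) = 1/(-298/201 + (7 + 13/61)) = 1/(-298/201 + 440/61) = 1/(70262/12261) = 12261/70262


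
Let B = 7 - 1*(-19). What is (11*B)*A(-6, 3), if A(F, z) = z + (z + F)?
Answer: 0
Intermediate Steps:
B = 26 (B = 7 + 19 = 26)
A(F, z) = F + 2*z (A(F, z) = z + (F + z) = F + 2*z)
(11*B)*A(-6, 3) = (11*26)*(-6 + 2*3) = 286*(-6 + 6) = 286*0 = 0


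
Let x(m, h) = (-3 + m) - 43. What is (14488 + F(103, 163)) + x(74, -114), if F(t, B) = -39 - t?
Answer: 14374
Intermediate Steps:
x(m, h) = -46 + m
(14488 + F(103, 163)) + x(74, -114) = (14488 + (-39 - 1*103)) + (-46 + 74) = (14488 + (-39 - 103)) + 28 = (14488 - 142) + 28 = 14346 + 28 = 14374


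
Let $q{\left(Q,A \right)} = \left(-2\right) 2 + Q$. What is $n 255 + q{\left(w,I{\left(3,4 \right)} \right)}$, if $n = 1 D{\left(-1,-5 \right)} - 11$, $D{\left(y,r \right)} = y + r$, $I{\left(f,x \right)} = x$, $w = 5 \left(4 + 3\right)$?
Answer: $-4304$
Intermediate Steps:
$w = 35$ ($w = 5 \cdot 7 = 35$)
$D{\left(y,r \right)} = r + y$
$q{\left(Q,A \right)} = -4 + Q$
$n = -17$ ($n = 1 \left(-5 - 1\right) - 11 = 1 \left(-6\right) - 11 = -6 - 11 = -17$)
$n 255 + q{\left(w,I{\left(3,4 \right)} \right)} = \left(-17\right) 255 + \left(-4 + 35\right) = -4335 + 31 = -4304$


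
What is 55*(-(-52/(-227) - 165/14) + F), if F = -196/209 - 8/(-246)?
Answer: 4350912865/7426986 ≈ 585.83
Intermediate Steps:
F = -23272/25707 (F = -196*1/209 - 8*(-1/246) = -196/209 + 4/123 = -23272/25707 ≈ -0.90528)
55*(-(-52/(-227) - 165/14) + F) = 55*(-(-52/(-227) - 165/14) - 23272/25707) = 55*(-(-52*(-1/227) - 165*1/14) - 23272/25707) = 55*(-(52/227 - 165/14) - 23272/25707) = 55*(-1*(-36727/3178) - 23272/25707) = 55*(36727/3178 - 23272/25707) = 55*(870182573/81696846) = 4350912865/7426986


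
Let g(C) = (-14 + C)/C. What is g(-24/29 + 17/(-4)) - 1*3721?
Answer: -2189456/589 ≈ -3717.2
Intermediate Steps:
g(C) = (-14 + C)/C
g(-24/29 + 17/(-4)) - 1*3721 = (-14 + (-24/29 + 17/(-4)))/(-24/29 + 17/(-4)) - 1*3721 = (-14 + (-24*1/29 + 17*(-1/4)))/(-24*1/29 + 17*(-1/4)) - 3721 = (-14 + (-24/29 - 17/4))/(-24/29 - 17/4) - 3721 = (-14 - 589/116)/(-589/116) - 3721 = -116/589*(-2213/116) - 3721 = 2213/589 - 3721 = -2189456/589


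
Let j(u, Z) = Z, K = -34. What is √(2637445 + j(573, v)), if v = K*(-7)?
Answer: √2637683 ≈ 1624.1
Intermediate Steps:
v = 238 (v = -34*(-7) = 238)
√(2637445 + j(573, v)) = √(2637445 + 238) = √2637683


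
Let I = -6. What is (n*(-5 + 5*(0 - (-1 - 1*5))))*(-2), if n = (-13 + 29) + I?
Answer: -500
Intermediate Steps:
n = 10 (n = (-13 + 29) - 6 = 16 - 6 = 10)
(n*(-5 + 5*(0 - (-1 - 1*5))))*(-2) = (10*(-5 + 5*(0 - (-1 - 1*5))))*(-2) = (10*(-5 + 5*(0 - (-1 - 5))))*(-2) = (10*(-5 + 5*(0 - 1*(-6))))*(-2) = (10*(-5 + 5*(0 + 6)))*(-2) = (10*(-5 + 5*6))*(-2) = (10*(-5 + 30))*(-2) = (10*25)*(-2) = 250*(-2) = -500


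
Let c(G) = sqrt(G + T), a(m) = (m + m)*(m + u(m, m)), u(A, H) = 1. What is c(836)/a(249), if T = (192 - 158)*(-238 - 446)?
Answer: I*sqrt(5605)/62250 ≈ 0.0012027*I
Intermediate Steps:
T = -23256 (T = 34*(-684) = -23256)
a(m) = 2*m*(1 + m) (a(m) = (m + m)*(m + 1) = (2*m)*(1 + m) = 2*m*(1 + m))
c(G) = sqrt(-23256 + G) (c(G) = sqrt(G - 23256) = sqrt(-23256 + G))
c(836)/a(249) = sqrt(-23256 + 836)/((2*249*(1 + 249))) = sqrt(-22420)/((2*249*250)) = (2*I*sqrt(5605))/124500 = (2*I*sqrt(5605))*(1/124500) = I*sqrt(5605)/62250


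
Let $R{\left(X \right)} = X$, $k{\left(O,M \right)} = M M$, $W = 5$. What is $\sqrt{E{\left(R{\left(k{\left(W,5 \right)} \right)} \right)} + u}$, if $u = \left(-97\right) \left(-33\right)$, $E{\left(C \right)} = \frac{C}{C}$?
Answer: $\sqrt{3202} \approx 56.586$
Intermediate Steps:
$k{\left(O,M \right)} = M^{2}$
$E{\left(C \right)} = 1$
$u = 3201$
$\sqrt{E{\left(R{\left(k{\left(W,5 \right)} \right)} \right)} + u} = \sqrt{1 + 3201} = \sqrt{3202}$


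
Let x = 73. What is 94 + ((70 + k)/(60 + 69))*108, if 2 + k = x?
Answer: 9118/43 ≈ 212.05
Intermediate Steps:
k = 71 (k = -2 + 73 = 71)
94 + ((70 + k)/(60 + 69))*108 = 94 + ((70 + 71)/(60 + 69))*108 = 94 + (141/129)*108 = 94 + (141*(1/129))*108 = 94 + (47/43)*108 = 94 + 5076/43 = 9118/43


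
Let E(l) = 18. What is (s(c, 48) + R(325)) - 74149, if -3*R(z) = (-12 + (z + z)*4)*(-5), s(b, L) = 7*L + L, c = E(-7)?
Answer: -208355/3 ≈ -69452.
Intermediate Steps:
c = 18
s(b, L) = 8*L
R(z) = -20 + 40*z/3 (R(z) = -(-12 + (z + z)*4)*(-5)/3 = -(-12 + (2*z)*4)*(-5)/3 = -(-12 + 8*z)*(-5)/3 = -(60 - 40*z)/3 = -20 + 40*z/3)
(s(c, 48) + R(325)) - 74149 = (8*48 + (-20 + (40/3)*325)) - 74149 = (384 + (-20 + 13000/3)) - 74149 = (384 + 12940/3) - 74149 = 14092/3 - 74149 = -208355/3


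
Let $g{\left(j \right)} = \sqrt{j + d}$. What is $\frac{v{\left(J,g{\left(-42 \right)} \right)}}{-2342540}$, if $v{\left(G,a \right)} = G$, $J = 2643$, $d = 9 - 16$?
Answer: $- \frac{2643}{2342540} \approx -0.0011283$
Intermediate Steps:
$d = -7$ ($d = 9 - 16 = -7$)
$g{\left(j \right)} = \sqrt{-7 + j}$ ($g{\left(j \right)} = \sqrt{j - 7} = \sqrt{-7 + j}$)
$\frac{v{\left(J,g{\left(-42 \right)} \right)}}{-2342540} = \frac{2643}{-2342540} = 2643 \left(- \frac{1}{2342540}\right) = - \frac{2643}{2342540}$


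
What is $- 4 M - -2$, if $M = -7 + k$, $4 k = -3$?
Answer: $33$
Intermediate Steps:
$k = - \frac{3}{4}$ ($k = \frac{1}{4} \left(-3\right) = - \frac{3}{4} \approx -0.75$)
$M = - \frac{31}{4}$ ($M = -7 - \frac{3}{4} = - \frac{31}{4} \approx -7.75$)
$- 4 M - -2 = \left(-4\right) \left(- \frac{31}{4}\right) - -2 = 31 + 2 = 33$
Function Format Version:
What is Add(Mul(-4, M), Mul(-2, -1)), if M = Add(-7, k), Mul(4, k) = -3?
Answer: 33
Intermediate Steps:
k = Rational(-3, 4) (k = Mul(Rational(1, 4), -3) = Rational(-3, 4) ≈ -0.75000)
M = Rational(-31, 4) (M = Add(-7, Rational(-3, 4)) = Rational(-31, 4) ≈ -7.7500)
Add(Mul(-4, M), Mul(-2, -1)) = Add(Mul(-4, Rational(-31, 4)), Mul(-2, -1)) = Add(31, 2) = 33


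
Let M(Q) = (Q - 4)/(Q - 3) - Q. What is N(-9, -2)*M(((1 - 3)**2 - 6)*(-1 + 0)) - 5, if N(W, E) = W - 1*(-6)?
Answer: -5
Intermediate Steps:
N(W, E) = 6 + W (N(W, E) = W + 6 = 6 + W)
M(Q) = -Q + (-4 + Q)/(-3 + Q) (M(Q) = (-4 + Q)/(-3 + Q) - Q = -Q + (-4 + Q)/(-3 + Q))
N(-9, -2)*M(((1 - 3)**2 - 6)*(-1 + 0)) - 5 = (6 - 9)*((-4 - (((1 - 3)**2 - 6)*(-1 + 0))**2 + 4*(((1 - 3)**2 - 6)*(-1 + 0)))/(-3 + ((1 - 3)**2 - 6)*(-1 + 0))) - 5 = -3*(-4 - (((-2)**2 - 6)*(-1))**2 + 4*(((-2)**2 - 6)*(-1)))/(-3 + ((-2)**2 - 6)*(-1)) - 5 = -3*(-4 - ((4 - 6)*(-1))**2 + 4*((4 - 6)*(-1)))/(-3 + (4 - 6)*(-1)) - 5 = -3*(-4 - (-2*(-1))**2 + 4*(-2*(-1)))/(-3 - 2*(-1)) - 5 = -3*(-4 - 1*2**2 + 4*2)/(-3 + 2) - 5 = -3*(-4 - 1*4 + 8)/(-1) - 5 = -(-3)*(-4 - 4 + 8) - 5 = -(-3)*0 - 5 = -3*0 - 5 = 0 - 5 = -5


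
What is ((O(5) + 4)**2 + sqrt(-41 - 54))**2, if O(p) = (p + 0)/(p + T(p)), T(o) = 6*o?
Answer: 479186/2401 + 1682*I*sqrt(95)/49 ≈ 199.58 + 334.57*I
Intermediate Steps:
O(p) = 1/7 (O(p) = (p + 0)/(p + 6*p) = p/((7*p)) = p*(1/(7*p)) = 1/7)
((O(5) + 4)**2 + sqrt(-41 - 54))**2 = ((1/7 + 4)**2 + sqrt(-41 - 54))**2 = ((29/7)**2 + sqrt(-95))**2 = (841/49 + I*sqrt(95))**2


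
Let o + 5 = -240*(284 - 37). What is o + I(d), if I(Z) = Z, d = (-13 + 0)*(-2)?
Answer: -59259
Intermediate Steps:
d = 26 (d = -13*(-2) = 26)
o = -59285 (o = -5 - 240*(284 - 37) = -5 - 240*247 = -5 - 59280 = -59285)
o + I(d) = -59285 + 26 = -59259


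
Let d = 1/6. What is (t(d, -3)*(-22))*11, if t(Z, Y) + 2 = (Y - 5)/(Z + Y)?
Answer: -3388/17 ≈ -199.29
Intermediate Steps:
d = 1/6 ≈ 0.16667
t(Z, Y) = -2 + (-5 + Y)/(Y + Z) (t(Z, Y) = -2 + (Y - 5)/(Z + Y) = -2 + (-5 + Y)/(Y + Z))
(t(d, -3)*(-22))*11 = (((-5 - 1*(-3) - 2*1/6)/(-3 + 1/6))*(-22))*11 = (((-5 + 3 - 1/3)/(-17/6))*(-22))*11 = (-6/17*(-7/3)*(-22))*11 = ((14/17)*(-22))*11 = -308/17*11 = -3388/17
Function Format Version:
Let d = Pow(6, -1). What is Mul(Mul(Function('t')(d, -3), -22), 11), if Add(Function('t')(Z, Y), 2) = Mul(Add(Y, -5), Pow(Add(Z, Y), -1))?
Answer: Rational(-3388, 17) ≈ -199.29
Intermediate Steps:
d = Rational(1, 6) ≈ 0.16667
Function('t')(Z, Y) = Add(-2, Mul(Pow(Add(Y, Z), -1), Add(-5, Y))) (Function('t')(Z, Y) = Add(-2, Mul(Add(Y, -5), Pow(Add(Z, Y), -1))) = Add(-2, Mul(Add(-5, Y), Pow(Add(Y, Z), -1))) = Add(-2, Mul(Pow(Add(Y, Z), -1), Add(-5, Y))))
Mul(Mul(Function('t')(d, -3), -22), 11) = Mul(Mul(Mul(Pow(Add(-3, Rational(1, 6)), -1), Add(-5, Mul(-1, -3), Mul(-2, Rational(1, 6)))), -22), 11) = Mul(Mul(Mul(Pow(Rational(-17, 6), -1), Add(-5, 3, Rational(-1, 3))), -22), 11) = Mul(Mul(Mul(Rational(-6, 17), Rational(-7, 3)), -22), 11) = Mul(Mul(Rational(14, 17), -22), 11) = Mul(Rational(-308, 17), 11) = Rational(-3388, 17)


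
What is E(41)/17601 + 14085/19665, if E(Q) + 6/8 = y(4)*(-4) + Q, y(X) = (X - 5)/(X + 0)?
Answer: 7369519/10255516 ≈ 0.71859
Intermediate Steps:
y(X) = (-5 + X)/X
E(Q) = ¼ + Q (E(Q) = -¾ + (((-5 + 4)/4)*(-4) + Q) = -¾ + (((¼)*(-1))*(-4) + Q) = -¾ + (-¼*(-4) + Q) = -¾ + (1 + Q) = ¼ + Q)
E(41)/17601 + 14085/19665 = (¼ + 41)/17601 + 14085/19665 = (165/4)*(1/17601) + 14085*(1/19665) = 55/23468 + 313/437 = 7369519/10255516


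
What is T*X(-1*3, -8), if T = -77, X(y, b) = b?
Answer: 616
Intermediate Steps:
T*X(-1*3, -8) = -77*(-8) = 616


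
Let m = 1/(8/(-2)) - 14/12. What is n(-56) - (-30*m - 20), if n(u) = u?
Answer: -157/2 ≈ -78.500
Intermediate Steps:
m = -17/12 (m = 1/(8*(-½)) - 14*1/12 = 1/(-4) - 7/6 = 1*(-¼) - 7/6 = -¼ - 7/6 = -17/12 ≈ -1.4167)
n(-56) - (-30*m - 20) = -56 - (-30*(-17/12) - 20) = -56 - (85/2 - 20) = -56 - 1*45/2 = -56 - 45/2 = -157/2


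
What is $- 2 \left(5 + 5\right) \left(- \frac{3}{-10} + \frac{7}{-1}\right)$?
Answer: $134$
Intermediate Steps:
$- 2 \left(5 + 5\right) \left(- \frac{3}{-10} + \frac{7}{-1}\right) = \left(-2\right) 10 \left(\left(-3\right) \left(- \frac{1}{10}\right) + 7 \left(-1\right)\right) = - 20 \left(\frac{3}{10} - 7\right) = \left(-20\right) \left(- \frac{67}{10}\right) = 134$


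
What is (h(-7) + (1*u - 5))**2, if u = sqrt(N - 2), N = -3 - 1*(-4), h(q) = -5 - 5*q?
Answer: (25 + I)**2 ≈ 624.0 + 50.0*I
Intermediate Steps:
N = 1 (N = -3 + 4 = 1)
u = I (u = sqrt(1 - 2) = sqrt(-1) = I ≈ 1.0*I)
(h(-7) + (1*u - 5))**2 = ((-5 - 5*(-7)) + (1*I - 5))**2 = ((-5 + 35) + (I - 5))**2 = (30 + (-5 + I))**2 = (25 + I)**2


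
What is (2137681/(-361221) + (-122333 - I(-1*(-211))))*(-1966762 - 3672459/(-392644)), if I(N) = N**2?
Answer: 949899468981184290115/2894515476 ≈ 3.2817e+11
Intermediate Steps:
(2137681/(-361221) + (-122333 - I(-1*(-211))))*(-1966762 - 3672459/(-392644)) = (2137681/(-361221) + (-122333 - (-1*(-211))**2))*(-1966762 - 3672459/(-392644)) = (2137681*(-1/361221) + (-122333 - 1*211**2))*(-1966762 - 3672459*(-1/392644)) = (-305383/51603 + (-122333 - 1*44521))*(-1966762 + 524637/56092) = (-305383/51603 + (-122333 - 44521))*(-110319089467/56092) = (-305383/51603 - 166854)*(-110319089467/56092) = -8610472345/51603*(-110319089467/56092) = 949899468981184290115/2894515476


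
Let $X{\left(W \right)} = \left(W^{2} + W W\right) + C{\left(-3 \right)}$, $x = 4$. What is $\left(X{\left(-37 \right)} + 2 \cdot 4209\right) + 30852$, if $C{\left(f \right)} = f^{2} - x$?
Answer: $42013$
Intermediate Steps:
$C{\left(f \right)} = -4 + f^{2}$ ($C{\left(f \right)} = f^{2} - 4 = -4 + f^{2}$)
$X{\left(W \right)} = 5 + 2 W^{2}$ ($X{\left(W \right)} = \left(W^{2} + W W\right) - \left(4 - \left(-3\right)^{2}\right) = \left(W^{2} + W^{2}\right) + \left(-4 + 9\right) = 2 W^{2} + 5 = 5 + 2 W^{2}$)
$\left(X{\left(-37 \right)} + 2 \cdot 4209\right) + 30852 = \left(\left(5 + 2 \left(-37\right)^{2}\right) + 2 \cdot 4209\right) + 30852 = \left(\left(5 + 2 \cdot 1369\right) + 8418\right) + 30852 = \left(\left(5 + 2738\right) + 8418\right) + 30852 = \left(2743 + 8418\right) + 30852 = 11161 + 30852 = 42013$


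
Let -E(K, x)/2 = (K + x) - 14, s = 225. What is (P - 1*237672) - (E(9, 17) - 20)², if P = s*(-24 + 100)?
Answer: -222508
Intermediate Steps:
P = 17100 (P = 225*(-24 + 100) = 225*76 = 17100)
E(K, x) = 28 - 2*K - 2*x (E(K, x) = -2*((K + x) - 14) = -2*(-14 + K + x) = 28 - 2*K - 2*x)
(P - 1*237672) - (E(9, 17) - 20)² = (17100 - 1*237672) - ((28 - 2*9 - 2*17) - 20)² = (17100 - 237672) - ((28 - 18 - 34) - 20)² = -220572 - (-24 - 20)² = -220572 - 1*(-44)² = -220572 - 1*1936 = -220572 - 1936 = -222508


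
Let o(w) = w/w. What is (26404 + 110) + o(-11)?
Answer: 26515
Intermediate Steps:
o(w) = 1
(26404 + 110) + o(-11) = (26404 + 110) + 1 = 26514 + 1 = 26515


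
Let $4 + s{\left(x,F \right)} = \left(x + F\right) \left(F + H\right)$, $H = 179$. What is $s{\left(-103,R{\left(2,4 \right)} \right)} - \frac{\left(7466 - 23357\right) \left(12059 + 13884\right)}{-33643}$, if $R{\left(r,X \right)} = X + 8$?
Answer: $- \frac{997143768}{33643} \approx -29639.0$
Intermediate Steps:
$R{\left(r,X \right)} = 8 + X$
$s{\left(x,F \right)} = -4 + \left(179 + F\right) \left(F + x\right)$ ($s{\left(x,F \right)} = -4 + \left(x + F\right) \left(F + 179\right) = -4 + \left(F + x\right) \left(179 + F\right) = -4 + \left(179 + F\right) \left(F + x\right)$)
$s{\left(-103,R{\left(2,4 \right)} \right)} - \frac{\left(7466 - 23357\right) \left(12059 + 13884\right)}{-33643} = \left(-4 + \left(8 + 4\right)^{2} + 179 \left(8 + 4\right) + 179 \left(-103\right) + \left(8 + 4\right) \left(-103\right)\right) - \frac{\left(7466 - 23357\right) \left(12059 + 13884\right)}{-33643} = \left(-4 + 12^{2} + 179 \cdot 12 - 18437 + 12 \left(-103\right)\right) - \left(-15891\right) 25943 \left(- \frac{1}{33643}\right) = \left(-4 + 144 + 2148 - 18437 - 1236\right) - \left(-412260213\right) \left(- \frac{1}{33643}\right) = -17385 - \frac{412260213}{33643} = - \frac{997143768}{33643}$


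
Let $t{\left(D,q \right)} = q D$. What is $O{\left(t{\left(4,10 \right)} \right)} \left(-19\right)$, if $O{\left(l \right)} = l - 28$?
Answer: $-228$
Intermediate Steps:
$t{\left(D,q \right)} = D q$
$O{\left(l \right)} = -28 + l$ ($O{\left(l \right)} = l - 28 = -28 + l$)
$O{\left(t{\left(4,10 \right)} \right)} \left(-19\right) = \left(-28 + 4 \cdot 10\right) \left(-19\right) = \left(-28 + 40\right) \left(-19\right) = 12 \left(-19\right) = -228$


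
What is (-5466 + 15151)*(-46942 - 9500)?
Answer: -546640770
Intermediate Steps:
(-5466 + 15151)*(-46942 - 9500) = 9685*(-56442) = -546640770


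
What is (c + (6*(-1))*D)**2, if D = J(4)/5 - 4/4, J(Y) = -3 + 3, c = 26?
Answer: 1024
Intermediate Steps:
J(Y) = 0
D = -1 (D = 0/5 - 4/4 = 0*(1/5) - 4*1/4 = 0 - 1 = -1)
(c + (6*(-1))*D)**2 = (26 + (6*(-1))*(-1))**2 = (26 - 6*(-1))**2 = (26 + 6)**2 = 32**2 = 1024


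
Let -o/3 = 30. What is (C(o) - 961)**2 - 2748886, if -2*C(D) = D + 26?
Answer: -1885845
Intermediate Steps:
o = -90 (o = -3*30 = -90)
C(D) = -13 - D/2 (C(D) = -(D + 26)/2 = -(26 + D)/2 = -13 - D/2)
(C(o) - 961)**2 - 2748886 = ((-13 - 1/2*(-90)) - 961)**2 - 2748886 = ((-13 + 45) - 961)**2 - 2748886 = (32 - 961)**2 - 2748886 = (-929)**2 - 2748886 = 863041 - 2748886 = -1885845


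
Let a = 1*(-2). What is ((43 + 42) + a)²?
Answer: 6889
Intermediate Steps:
a = -2
((43 + 42) + a)² = ((43 + 42) - 2)² = (85 - 2)² = 83² = 6889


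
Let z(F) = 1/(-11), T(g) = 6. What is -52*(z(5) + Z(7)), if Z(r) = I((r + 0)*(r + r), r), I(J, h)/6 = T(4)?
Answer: -20540/11 ≈ -1867.3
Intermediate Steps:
I(J, h) = 36 (I(J, h) = 6*6 = 36)
z(F) = -1/11
Z(r) = 36
-52*(z(5) + Z(7)) = -52*(-1/11 + 36) = -52*395/11 = -20540/11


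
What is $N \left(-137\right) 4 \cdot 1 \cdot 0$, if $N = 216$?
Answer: $0$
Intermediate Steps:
$N \left(-137\right) 4 \cdot 1 \cdot 0 = 216 \left(-137\right) 4 \cdot 1 \cdot 0 = - 29592 \cdot 4 \cdot 0 = \left(-29592\right) 0 = 0$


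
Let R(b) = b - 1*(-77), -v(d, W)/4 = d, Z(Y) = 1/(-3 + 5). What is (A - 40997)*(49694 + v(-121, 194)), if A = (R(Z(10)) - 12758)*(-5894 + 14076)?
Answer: -5208117526944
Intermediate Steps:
Z(Y) = ½ (Z(Y) = 1/2 = ½)
v(d, W) = -4*d
R(b) = 77 + b (R(b) = b + 77 = 77 + b)
A = -103751851 (A = ((77 + ½) - 12758)*(-5894 + 14076) = (155/2 - 12758)*8182 = -25361/2*8182 = -103751851)
(A - 40997)*(49694 + v(-121, 194)) = (-103751851 - 40997)*(49694 - 4*(-121)) = -103792848*(49694 + 484) = -103792848*50178 = -5208117526944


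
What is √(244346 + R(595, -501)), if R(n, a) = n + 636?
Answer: √245577 ≈ 495.56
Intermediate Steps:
R(n, a) = 636 + n
√(244346 + R(595, -501)) = √(244346 + (636 + 595)) = √(244346 + 1231) = √245577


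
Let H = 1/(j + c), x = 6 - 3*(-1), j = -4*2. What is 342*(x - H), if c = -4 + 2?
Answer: 15561/5 ≈ 3112.2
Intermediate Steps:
j = -8
c = -2
x = 9 (x = 6 + 3 = 9)
H = -⅒ (H = 1/(-8 - 2) = 1/(-10) = -⅒ ≈ -0.10000)
342*(x - H) = 342*(9 - 1*(-⅒)) = 342*(9 + ⅒) = 342*(91/10) = 15561/5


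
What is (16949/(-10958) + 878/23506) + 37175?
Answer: 4787550587415/128789374 ≈ 37174.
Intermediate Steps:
(16949/(-10958) + 878/23506) + 37175 = (16949*(-1/10958) + 878*(1/23506)) + 37175 = (-16949/10958 + 439/11753) + 37175 = -194391035/128789374 + 37175 = 4787550587415/128789374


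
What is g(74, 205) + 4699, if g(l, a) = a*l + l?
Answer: 19943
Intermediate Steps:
g(l, a) = l + a*l
g(74, 205) + 4699 = 74*(1 + 205) + 4699 = 74*206 + 4699 = 15244 + 4699 = 19943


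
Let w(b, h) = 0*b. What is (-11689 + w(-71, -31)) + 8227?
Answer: -3462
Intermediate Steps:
w(b, h) = 0
(-11689 + w(-71, -31)) + 8227 = (-11689 + 0) + 8227 = -11689 + 8227 = -3462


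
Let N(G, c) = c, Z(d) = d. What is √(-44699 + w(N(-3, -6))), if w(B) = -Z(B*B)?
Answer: I*√44735 ≈ 211.51*I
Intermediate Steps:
w(B) = -B² (w(B) = -B*B = -B²)
√(-44699 + w(N(-3, -6))) = √(-44699 - 1*(-6)²) = √(-44699 - 1*36) = √(-44699 - 36) = √(-44735) = I*√44735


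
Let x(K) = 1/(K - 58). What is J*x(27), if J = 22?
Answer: -22/31 ≈ -0.70968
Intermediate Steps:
x(K) = 1/(-58 + K)
J*x(27) = 22/(-58 + 27) = 22/(-31) = 22*(-1/31) = -22/31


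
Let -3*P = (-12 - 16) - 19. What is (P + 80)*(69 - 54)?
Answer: 1435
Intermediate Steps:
P = 47/3 (P = -((-12 - 16) - 19)/3 = -(-28 - 19)/3 = -1/3*(-47) = 47/3 ≈ 15.667)
(P + 80)*(69 - 54) = (47/3 + 80)*(69 - 54) = (287/3)*15 = 1435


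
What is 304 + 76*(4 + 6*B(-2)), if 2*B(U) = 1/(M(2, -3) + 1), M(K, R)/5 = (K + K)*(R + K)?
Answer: 596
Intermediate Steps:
M(K, R) = 10*K*(K + R) (M(K, R) = 5*((K + K)*(R + K)) = 5*((2*K)*(K + R)) = 5*(2*K*(K + R)) = 10*K*(K + R))
B(U) = -1/38 (B(U) = 1/(2*(10*2*(2 - 3) + 1)) = 1/(2*(10*2*(-1) + 1)) = 1/(2*(-20 + 1)) = (1/2)/(-19) = (1/2)*(-1/19) = -1/38)
304 + 76*(4 + 6*B(-2)) = 304 + 76*(4 + 6*(-1/38)) = 304 + 76*(4 - 3/19) = 304 + 76*(73/19) = 304 + 292 = 596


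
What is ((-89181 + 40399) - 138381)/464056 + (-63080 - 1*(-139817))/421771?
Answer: -43329660401/195725363176 ≈ -0.22138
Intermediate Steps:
((-89181 + 40399) - 138381)/464056 + (-63080 - 1*(-139817))/421771 = (-48782 - 138381)*(1/464056) + (-63080 + 139817)*(1/421771) = -187163*1/464056 + 76737*(1/421771) = -187163/464056 + 76737/421771 = -43329660401/195725363176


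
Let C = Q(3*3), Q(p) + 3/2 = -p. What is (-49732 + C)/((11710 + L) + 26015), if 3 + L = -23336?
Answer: -99485/28772 ≈ -3.4577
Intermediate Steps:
L = -23339 (L = -3 - 23336 = -23339)
Q(p) = -3/2 - p
C = -21/2 (C = -3/2 - 3*3 = -3/2 - 1*9 = -3/2 - 9 = -21/2 ≈ -10.500)
(-49732 + C)/((11710 + L) + 26015) = (-49732 - 21/2)/((11710 - 23339) + 26015) = -99485/(2*(-11629 + 26015)) = -99485/2/14386 = -99485/2*1/14386 = -99485/28772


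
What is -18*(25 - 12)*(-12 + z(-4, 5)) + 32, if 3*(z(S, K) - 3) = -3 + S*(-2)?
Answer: 1748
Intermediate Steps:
z(S, K) = 2 - 2*S/3 (z(S, K) = 3 + (-3 + S*(-2))/3 = 3 + (-3 - 2*S)/3 = 3 + (-1 - 2*S/3) = 2 - 2*S/3)
-18*(25 - 12)*(-12 + z(-4, 5)) + 32 = -18*(25 - 12)*(-12 + (2 - ⅔*(-4))) + 32 = -234*(-12 + (2 + 8/3)) + 32 = -234*(-12 + 14/3) + 32 = -234*(-22)/3 + 32 = -18*(-286/3) + 32 = 1716 + 32 = 1748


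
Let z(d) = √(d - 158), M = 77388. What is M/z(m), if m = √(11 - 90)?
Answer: 77388/√(-158 + I*√79) ≈ 172.83 - 6149.4*I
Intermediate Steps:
m = I*√79 (m = √(-79) = I*√79 ≈ 8.8882*I)
z(d) = √(-158 + d)
M/z(m) = 77388/(√(-158 + I*√79)) = 77388/√(-158 + I*√79)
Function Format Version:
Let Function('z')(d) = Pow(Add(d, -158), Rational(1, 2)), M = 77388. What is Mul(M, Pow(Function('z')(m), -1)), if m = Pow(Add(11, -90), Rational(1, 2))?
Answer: Mul(77388, Pow(Add(-158, Mul(I, Pow(79, Rational(1, 2)))), Rational(-1, 2))) ≈ Add(172.83, Mul(-6149.4, I))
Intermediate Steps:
m = Mul(I, Pow(79, Rational(1, 2))) (m = Pow(-79, Rational(1, 2)) = Mul(I, Pow(79, Rational(1, 2))) ≈ Mul(8.8882, I))
Function('z')(d) = Pow(Add(-158, d), Rational(1, 2))
Mul(M, Pow(Function('z')(m), -1)) = Mul(77388, Pow(Pow(Add(-158, Mul(I, Pow(79, Rational(1, 2)))), Rational(1, 2)), -1)) = Mul(77388, Pow(Add(-158, Mul(I, Pow(79, Rational(1, 2)))), Rational(-1, 2)))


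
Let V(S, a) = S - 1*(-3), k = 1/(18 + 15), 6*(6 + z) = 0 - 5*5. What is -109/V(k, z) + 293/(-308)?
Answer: -142147/3850 ≈ -36.921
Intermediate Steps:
z = -61/6 (z = -6 + (0 - 5*5)/6 = -6 + (0 - 25)/6 = -6 + (⅙)*(-25) = -6 - 25/6 = -61/6 ≈ -10.167)
k = 1/33 ≈ 0.030303
V(S, a) = 3 + S (V(S, a) = S + 3 = 3 + S)
-109/V(k, z) + 293/(-308) = -109/(3 + 1/33) + 293/(-308) = -109/100/33 + 293*(-1/308) = -109*33/100 - 293/308 = -3597/100 - 293/308 = -142147/3850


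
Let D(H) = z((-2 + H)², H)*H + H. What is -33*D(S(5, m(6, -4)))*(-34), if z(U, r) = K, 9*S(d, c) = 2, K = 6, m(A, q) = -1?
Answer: 5236/3 ≈ 1745.3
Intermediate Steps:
S(d, c) = 2/9 (S(d, c) = (⅑)*2 = 2/9)
z(U, r) = 6
D(H) = 7*H (D(H) = 6*H + H = 7*H)
-33*D(S(5, m(6, -4)))*(-34) = -231*2/9*(-34) = -33*14/9*(-34) = -154/3*(-34) = 5236/3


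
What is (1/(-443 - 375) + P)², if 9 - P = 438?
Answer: 123146951929/669124 ≈ 1.8404e+5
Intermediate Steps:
P = -429 (P = 9 - 1*438 = 9 - 438 = -429)
(1/(-443 - 375) + P)² = (1/(-443 - 375) - 429)² = (1/(-818) - 429)² = (-1/818 - 429)² = (-350923/818)² = 123146951929/669124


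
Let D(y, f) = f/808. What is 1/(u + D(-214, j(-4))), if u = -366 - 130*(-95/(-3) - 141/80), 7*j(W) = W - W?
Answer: -24/102085 ≈ -0.00023510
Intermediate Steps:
j(W) = 0 (j(W) = (W - W)/7 = (⅐)*0 = 0)
D(y, f) = f/808 (D(y, f) = f*(1/808) = f/808)
u = -102085/24 (u = -366 - 130*(-95*(-⅓) - 141*1/80) = -366 - 130*(95/3 - 141/80) = -366 - 130*7177/240 = -366 - 93301/24 = -102085/24 ≈ -4253.5)
1/(u + D(-214, j(-4))) = 1/(-102085/24 + (1/808)*0) = 1/(-102085/24 + 0) = 1/(-102085/24) = -24/102085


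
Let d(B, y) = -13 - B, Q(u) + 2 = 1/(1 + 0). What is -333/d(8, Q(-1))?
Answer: 111/7 ≈ 15.857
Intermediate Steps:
Q(u) = -1 (Q(u) = -2 + 1/(1 + 0) = -2 + 1/1 = -2 + 1 = -1)
-333/d(8, Q(-1)) = -333/(-13 - 1*8) = -333/(-13 - 8) = -333/(-21) = -333*(-1/21) = 111/7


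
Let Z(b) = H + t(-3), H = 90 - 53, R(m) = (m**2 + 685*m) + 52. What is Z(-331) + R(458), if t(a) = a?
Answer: 523580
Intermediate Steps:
R(m) = 52 + m**2 + 685*m
H = 37
Z(b) = 34 (Z(b) = 37 - 3 = 34)
Z(-331) + R(458) = 34 + (52 + 458**2 + 685*458) = 34 + (52 + 209764 + 313730) = 34 + 523546 = 523580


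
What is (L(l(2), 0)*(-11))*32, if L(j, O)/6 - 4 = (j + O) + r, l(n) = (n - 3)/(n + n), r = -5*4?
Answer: 34320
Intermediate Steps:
r = -20
l(n) = (-3 + n)/(2*n) (l(n) = (-3 + n)/((2*n)) = (-3 + n)*(1/(2*n)) = (-3 + n)/(2*n))
L(j, O) = -96 + 6*O + 6*j (L(j, O) = 24 + 6*((j + O) - 20) = 24 + 6*((O + j) - 20) = 24 + 6*(-20 + O + j) = 24 + (-120 + 6*O + 6*j) = -96 + 6*O + 6*j)
(L(l(2), 0)*(-11))*32 = ((-96 + 6*0 + 6*((1/2)*(-3 + 2)/2))*(-11))*32 = ((-96 + 0 + 6*((1/2)*(1/2)*(-1)))*(-11))*32 = ((-96 + 0 + 6*(-1/4))*(-11))*32 = ((-96 + 0 - 3/2)*(-11))*32 = -195/2*(-11)*32 = (2145/2)*32 = 34320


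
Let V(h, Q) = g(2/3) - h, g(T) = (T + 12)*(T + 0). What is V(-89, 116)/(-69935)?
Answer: -877/629415 ≈ -0.0013934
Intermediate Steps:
g(T) = T*(12 + T) (g(T) = (12 + T)*T = T*(12 + T))
V(h, Q) = 76/9 - h (V(h, Q) = (2/3)*(12 + 2/3) - h = (2*(⅓))*(12 + 2*(⅓)) - h = 2*(12 + ⅔)/3 - h = (⅔)*(38/3) - h = 76/9 - h)
V(-89, 116)/(-69935) = (76/9 - 1*(-89))/(-69935) = (76/9 + 89)*(-1/69935) = (877/9)*(-1/69935) = -877/629415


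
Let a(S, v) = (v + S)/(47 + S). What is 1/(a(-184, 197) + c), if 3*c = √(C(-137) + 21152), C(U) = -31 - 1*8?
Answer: 16029/396268376 + 56307*√21113/396268376 ≈ 0.020687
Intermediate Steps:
C(U) = -39 (C(U) = -31 - 8 = -39)
a(S, v) = (S + v)/(47 + S)
c = √21113/3 (c = √(-39 + 21152)/3 = √21113/3 ≈ 48.434)
1/(a(-184, 197) + c) = 1/((-184 + 197)/(47 - 184) + √21113/3) = 1/(13/(-137) + √21113/3) = 1/(-1/137*13 + √21113/3) = 1/(-13/137 + √21113/3)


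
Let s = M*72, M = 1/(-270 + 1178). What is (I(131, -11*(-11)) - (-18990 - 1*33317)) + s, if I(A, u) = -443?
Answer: 11773146/227 ≈ 51864.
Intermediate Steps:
M = 1/908 ≈ 0.0011013
s = 18/227 (s = (1/908)*72 = 18/227 ≈ 0.079295)
(I(131, -11*(-11)) - (-18990 - 1*33317)) + s = (-443 - (-18990 - 1*33317)) + 18/227 = (-443 - (-18990 - 33317)) + 18/227 = (-443 - 1*(-52307)) + 18/227 = (-443 + 52307) + 18/227 = 51864 + 18/227 = 11773146/227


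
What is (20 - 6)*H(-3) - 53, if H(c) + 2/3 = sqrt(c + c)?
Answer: -187/3 + 14*I*sqrt(6) ≈ -62.333 + 34.293*I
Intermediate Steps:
H(c) = -2/3 + sqrt(2)*sqrt(c) (H(c) = -2/3 + sqrt(c + c) = -2/3 + sqrt(2*c) = -2/3 + sqrt(2)*sqrt(c))
(20 - 6)*H(-3) - 53 = (20 - 6)*(-2/3 + sqrt(2)*sqrt(-3)) - 53 = 14*(-2/3 + sqrt(2)*(I*sqrt(3))) - 53 = 14*(-2/3 + I*sqrt(6)) - 53 = (-28/3 + 14*I*sqrt(6)) - 53 = -187/3 + 14*I*sqrt(6)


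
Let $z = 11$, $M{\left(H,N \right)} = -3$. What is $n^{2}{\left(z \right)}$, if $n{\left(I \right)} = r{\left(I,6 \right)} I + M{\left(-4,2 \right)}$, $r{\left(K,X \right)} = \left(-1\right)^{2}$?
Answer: $64$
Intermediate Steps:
$r{\left(K,X \right)} = 1$
$n{\left(I \right)} = -3 + I$ ($n{\left(I \right)} = 1 I - 3 = I - 3 = -3 + I$)
$n^{2}{\left(z \right)} = \left(-3 + 11\right)^{2} = 8^{2} = 64$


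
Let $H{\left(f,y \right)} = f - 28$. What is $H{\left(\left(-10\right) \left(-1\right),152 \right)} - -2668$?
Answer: $2650$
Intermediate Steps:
$H{\left(f,y \right)} = -28 + f$
$H{\left(\left(-10\right) \left(-1\right),152 \right)} - -2668 = \left(-28 - -10\right) - -2668 = \left(-28 + 10\right) + 2668 = -18 + 2668 = 2650$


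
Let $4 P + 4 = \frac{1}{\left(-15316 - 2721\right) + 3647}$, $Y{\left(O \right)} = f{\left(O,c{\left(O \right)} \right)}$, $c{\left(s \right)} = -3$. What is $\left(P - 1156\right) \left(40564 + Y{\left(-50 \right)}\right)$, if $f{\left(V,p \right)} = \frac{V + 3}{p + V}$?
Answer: $- \frac{143179317737819}{3050680} \approx -4.6934 \cdot 10^{7}$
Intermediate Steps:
$f{\left(V,p \right)} = \frac{3 + V}{V + p}$
$Y{\left(O \right)} = \frac{3 + O}{-3 + O}$ ($Y{\left(O \right)} = \frac{3 + O}{O - 3} = \frac{3 + O}{-3 + O}$)
$P = - \frac{57561}{57560}$ ($P = -1 + \frac{1}{4 \left(\left(-15316 - 2721\right) + 3647\right)} = -1 + \frac{1}{4 \left(-18037 + 3647\right)} = -1 + \frac{1}{4 \left(-14390\right)} = -1 + \frac{1}{4} \left(- \frac{1}{14390}\right) = -1 - \frac{1}{57560} = - \frac{57561}{57560} \approx -1.0$)
$\left(P - 1156\right) \left(40564 + Y{\left(-50 \right)}\right) = \left(- \frac{57561}{57560} - 1156\right) \left(40564 + \frac{3 - 50}{-3 - 50}\right) = - \frac{66596921 \left(40564 + \frac{1}{-53} \left(-47\right)\right)}{57560} = - \frac{66596921 \left(40564 - - \frac{47}{53}\right)}{57560} = - \frac{66596921 \left(40564 + \frac{47}{53}\right)}{57560} = \left(- \frac{66596921}{57560}\right) \frac{2149939}{53} = - \frac{143179317737819}{3050680}$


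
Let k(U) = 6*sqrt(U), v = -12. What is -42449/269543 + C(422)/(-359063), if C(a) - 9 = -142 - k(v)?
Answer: -15206016068/96782918209 + 12*I*sqrt(3)/359063 ≈ -0.15711 + 5.7886e-5*I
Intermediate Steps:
C(a) = -133 - 12*I*sqrt(3) (C(a) = 9 + (-142 - 6*sqrt(-12)) = 9 + (-142 - 6*2*I*sqrt(3)) = 9 + (-142 - 12*I*sqrt(3)) = -133 - 12*I*sqrt(3))
-42449/269543 + C(422)/(-359063) = -42449/269543 + (-133 - 12*I*sqrt(3))/(-359063) = -42449*1/269543 + (-133 - 12*I*sqrt(3))*(-1/359063) = -42449/269543 + (133/359063 + 12*I*sqrt(3)/359063) = -15206016068/96782918209 + 12*I*sqrt(3)/359063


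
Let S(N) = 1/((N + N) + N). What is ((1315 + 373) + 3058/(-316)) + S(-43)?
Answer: 34207417/20382 ≈ 1678.3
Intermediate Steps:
S(N) = 1/(3*N) (S(N) = 1/(2*N + N) = 1/(3*N))
((1315 + 373) + 3058/(-316)) + S(-43) = ((1315 + 373) + 3058/(-316)) + (1/3)/(-43) = (1688 + 3058*(-1/316)) + (1/3)*(-1/43) = (1688 - 1529/158) - 1/129 = 265175/158 - 1/129 = 34207417/20382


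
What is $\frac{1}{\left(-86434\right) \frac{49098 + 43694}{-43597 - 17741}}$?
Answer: $\frac{30669}{4010191864} \approx 7.6478 \cdot 10^{-6}$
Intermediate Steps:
$\frac{1}{\left(-86434\right) \frac{49098 + 43694}{-43597 - 17741}} = - \frac{1}{86434 \frac{92792}{-61338}} = - \frac{1}{86434 \cdot 92792 \left(- \frac{1}{61338}\right)} = - \frac{1}{86434 \left(- \frac{46396}{30669}\right)} = \left(- \frac{1}{86434}\right) \left(- \frac{30669}{46396}\right) = \frac{30669}{4010191864}$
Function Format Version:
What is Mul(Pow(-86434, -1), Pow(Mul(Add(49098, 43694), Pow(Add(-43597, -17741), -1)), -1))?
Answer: Rational(30669, 4010191864) ≈ 7.6478e-6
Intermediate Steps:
Mul(Pow(-86434, -1), Pow(Mul(Add(49098, 43694), Pow(Add(-43597, -17741), -1)), -1)) = Mul(Rational(-1, 86434), Pow(Mul(92792, Pow(-61338, -1)), -1)) = Mul(Rational(-1, 86434), Pow(Mul(92792, Rational(-1, 61338)), -1)) = Mul(Rational(-1, 86434), Pow(Rational(-46396, 30669), -1)) = Mul(Rational(-1, 86434), Rational(-30669, 46396)) = Rational(30669, 4010191864)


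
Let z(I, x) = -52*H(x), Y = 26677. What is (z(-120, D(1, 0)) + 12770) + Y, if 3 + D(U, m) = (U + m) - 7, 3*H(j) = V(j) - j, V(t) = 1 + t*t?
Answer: 113609/3 ≈ 37870.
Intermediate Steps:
V(t) = 1 + t²
H(j) = ⅓ - j/3 + j²/3 (H(j) = ((1 + j²) - j)/3 = (1 + j² - j)/3 = ⅓ - j/3 + j²/3)
D(U, m) = -10 + U + m (D(U, m) = -3 + ((U + m) - 7) = -3 + (-7 + U + m) = -10 + U + m)
z(I, x) = -52/3 - 52*x²/3 + 52*x/3 (z(I, x) = -52*(⅓ - x/3 + x²/3) = -52/3 - 52*x²/3 + 52*x/3)
(z(-120, D(1, 0)) + 12770) + Y = ((-52/3 - 52*(-10 + 1 + 0)²/3 + 52*(-10 + 1 + 0)/3) + 12770) + 26677 = ((-52/3 - 52/3*(-9)² + (52/3)*(-9)) + 12770) + 26677 = ((-52/3 - 52/3*81 - 156) + 12770) + 26677 = ((-52/3 - 1404 - 156) + 12770) + 26677 = (-4732/3 + 12770) + 26677 = 33578/3 + 26677 = 113609/3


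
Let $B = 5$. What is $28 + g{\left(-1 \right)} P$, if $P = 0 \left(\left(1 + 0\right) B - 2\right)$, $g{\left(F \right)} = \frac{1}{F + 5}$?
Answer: $28$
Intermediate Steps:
$g{\left(F \right)} = \frac{1}{5 + F}$
$P = 0$ ($P = 0 \left(\left(1 + 0\right) 5 - 2\right) = 0 \left(1 \cdot 5 - 2\right) = 0 \left(5 - 2\right) = 0 \cdot 3 = 0$)
$28 + g{\left(-1 \right)} P = 28 + \frac{1}{5 - 1} \cdot 0 = 28 + \frac{1}{4} \cdot 0 = 28 + 0 = 28$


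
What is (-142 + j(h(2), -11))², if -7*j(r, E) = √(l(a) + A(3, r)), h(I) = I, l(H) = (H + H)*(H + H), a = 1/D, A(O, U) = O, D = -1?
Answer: (994 + √7)²/49 ≈ 20272.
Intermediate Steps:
a = -1 (a = 1/(-1) = -1)
l(H) = 4*H² (l(H) = (2*H)*(2*H) = 4*H²)
j(r, E) = -√7/7 (j(r, E) = -√(4*(-1)² + 3)/7 = -√(4*1 + 3)/7 = -√(4 + 3)/7 = -√7/7)
(-142 + j(h(2), -11))² = (-142 - √7/7)²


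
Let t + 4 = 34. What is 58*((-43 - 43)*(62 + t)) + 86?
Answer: -458810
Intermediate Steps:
t = 30 (t = -4 + 34 = 30)
58*((-43 - 43)*(62 + t)) + 86 = 58*((-43 - 43)*(62 + 30)) + 86 = 58*(-86*92) + 86 = 58*(-7912) + 86 = -458896 + 86 = -458810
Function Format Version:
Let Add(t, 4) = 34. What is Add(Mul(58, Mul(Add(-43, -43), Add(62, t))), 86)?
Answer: -458810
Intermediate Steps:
t = 30 (t = Add(-4, 34) = 30)
Add(Mul(58, Mul(Add(-43, -43), Add(62, t))), 86) = Add(Mul(58, Mul(Add(-43, -43), Add(62, 30))), 86) = Add(Mul(58, Mul(-86, 92)), 86) = Add(Mul(58, -7912), 86) = Add(-458896, 86) = -458810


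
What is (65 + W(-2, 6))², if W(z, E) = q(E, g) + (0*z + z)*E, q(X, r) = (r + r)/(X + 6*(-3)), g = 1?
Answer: 100489/36 ≈ 2791.4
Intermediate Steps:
q(X, r) = 2*r/(-18 + X) (q(X, r) = (2*r)/(X - 18) = (2*r)/(-18 + X) = 2*r/(-18 + X))
W(z, E) = 2/(-18 + E) + E*z (W(z, E) = 2*1/(-18 + E) + (0*z + z)*E = 2/(-18 + E) + (0 + z)*E = 2/(-18 + E) + z*E = 2/(-18 + E) + E*z)
(65 + W(-2, 6))² = (65 + (2 + 6*(-2)*(-18 + 6))/(-18 + 6))² = (65 + (2 + 6*(-2)*(-12))/(-12))² = (65 - (2 + 144)/12)² = (65 - 1/12*146)² = (65 - 73/6)² = (317/6)² = 100489/36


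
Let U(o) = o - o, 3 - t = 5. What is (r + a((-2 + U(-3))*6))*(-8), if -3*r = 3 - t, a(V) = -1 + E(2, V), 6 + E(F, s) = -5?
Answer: 328/3 ≈ 109.33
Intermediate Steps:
t = -2 (t = 3 - 1*5 = 3 - 5 = -2)
U(o) = 0
E(F, s) = -11 (E(F, s) = -6 - 5 = -11)
a(V) = -12 (a(V) = -1 - 11 = -12)
r = -5/3 (r = -(3 - 1*(-2))/3 = -(3 + 2)/3 = -1/3*5 = -5/3 ≈ -1.6667)
(r + a((-2 + U(-3))*6))*(-8) = (-5/3 - 12)*(-8) = -41/3*(-8) = 328/3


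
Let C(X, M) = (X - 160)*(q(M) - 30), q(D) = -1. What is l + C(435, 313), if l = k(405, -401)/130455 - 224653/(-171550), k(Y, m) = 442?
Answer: -2934712701139/344300850 ≈ -8523.7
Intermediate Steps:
l = 452045111/344300850 (l = 442/130455 - 224653/(-171550) = 442*(1/130455) - 224653*(-1/171550) = 34/10035 + 224653/171550 = 452045111/344300850 ≈ 1.3129)
C(X, M) = 4960 - 31*X (C(X, M) = (X - 160)*(-1 - 30) = (-160 + X)*(-31) = 4960 - 31*X)
l + C(435, 313) = 452045111/344300850 + (4960 - 31*435) = 452045111/344300850 + (4960 - 13485) = 452045111/344300850 - 8525 = -2934712701139/344300850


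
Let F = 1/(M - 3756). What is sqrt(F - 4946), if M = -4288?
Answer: 75*I*sqrt(14223803)/4022 ≈ 70.328*I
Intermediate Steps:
F = -1/8044 (F = 1/(-4288 - 3756) = 1/(-8044) = -1/8044 ≈ -0.00012432)
sqrt(F - 4946) = sqrt(-1/8044 - 4946) = sqrt(-39785625/8044) = 75*I*sqrt(14223803)/4022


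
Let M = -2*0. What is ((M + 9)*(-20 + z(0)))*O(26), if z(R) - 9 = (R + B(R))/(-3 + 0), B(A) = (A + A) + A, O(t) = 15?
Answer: -1485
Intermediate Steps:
M = 0
B(A) = 3*A (B(A) = 2*A + A = 3*A)
z(R) = 9 - 4*R/3 (z(R) = 9 + (R + 3*R)/(-3 + 0) = 9 + (4*R)/(-3) = 9 + (4*R)*(-1/3) = 9 - 4*R/3)
((M + 9)*(-20 + z(0)))*O(26) = ((0 + 9)*(-20 + (9 - 4/3*0)))*15 = (9*(-20 + (9 + 0)))*15 = (9*(-20 + 9))*15 = (9*(-11))*15 = -99*15 = -1485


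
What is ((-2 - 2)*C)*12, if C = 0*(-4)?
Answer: 0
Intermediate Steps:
C = 0
((-2 - 2)*C)*12 = ((-2 - 2)*0)*12 = -4*0*12 = 0*12 = 0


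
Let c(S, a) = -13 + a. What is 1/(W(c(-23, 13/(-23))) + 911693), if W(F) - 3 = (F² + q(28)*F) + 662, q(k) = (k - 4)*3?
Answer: 529/482218054 ≈ 1.0970e-6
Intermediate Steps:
q(k) = -12 + 3*k (q(k) = (-4 + k)*3 = -12 + 3*k)
W(F) = 665 + F² + 72*F (W(F) = 3 + ((F² + (-12 + 3*28)*F) + 662) = 3 + ((F² + (-12 + 84)*F) + 662) = 3 + ((F² + 72*F) + 662) = 3 + (662 + F² + 72*F) = 665 + F² + 72*F)
1/(W(c(-23, 13/(-23))) + 911693) = 1/((665 + (-13 + 13/(-23))² + 72*(-13 + 13/(-23))) + 911693) = 1/((665 + (-13 + 13*(-1/23))² + 72*(-13 + 13*(-1/23))) + 911693) = 1/((665 + (-13 - 13/23)² + 72*(-13 - 13/23)) + 911693) = 1/((665 + (-312/23)² + 72*(-312/23)) + 911693) = 1/((665 + 97344/529 - 22464/23) + 911693) = 1/(-67543/529 + 911693) = 1/(482218054/529) = 529/482218054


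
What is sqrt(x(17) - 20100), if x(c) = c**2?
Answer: I*sqrt(19811) ≈ 140.75*I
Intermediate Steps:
sqrt(x(17) - 20100) = sqrt(17**2 - 20100) = sqrt(289 - 20100) = sqrt(-19811) = I*sqrt(19811)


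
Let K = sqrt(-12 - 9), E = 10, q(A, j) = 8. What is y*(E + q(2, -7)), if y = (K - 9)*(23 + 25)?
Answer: -7776 + 864*I*sqrt(21) ≈ -7776.0 + 3959.3*I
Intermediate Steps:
K = I*sqrt(21) (K = sqrt(-21) = I*sqrt(21) ≈ 4.5826*I)
y = -432 + 48*I*sqrt(21) (y = (I*sqrt(21) - 9)*(23 + 25) = (-9 + I*sqrt(21))*48 = -432 + 48*I*sqrt(21) ≈ -432.0 + 219.96*I)
y*(E + q(2, -7)) = (-432 + 48*I*sqrt(21))*(10 + 8) = (-432 + 48*I*sqrt(21))*18 = -7776 + 864*I*sqrt(21)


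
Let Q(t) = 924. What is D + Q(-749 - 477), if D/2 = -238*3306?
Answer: -1572732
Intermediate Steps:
D = -1573656 (D = 2*(-238*3306) = 2*(-786828) = -1573656)
D + Q(-749 - 477) = -1573656 + 924 = -1572732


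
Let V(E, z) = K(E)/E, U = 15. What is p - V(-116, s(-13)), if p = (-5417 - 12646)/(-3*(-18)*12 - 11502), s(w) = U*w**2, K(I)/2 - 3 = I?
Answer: -552/1943 ≈ -0.28410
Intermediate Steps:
K(I) = 6 + 2*I
s(w) = 15*w**2
V(E, z) = (6 + 2*E)/E
p = 223/134 (p = -18063/(54*12 - 11502) = -18063/(648 - 11502) = -18063/(-10854) = -18063*(-1/10854) = 223/134 ≈ 1.6642)
p - V(-116, s(-13)) = 223/134 - (2 + 6/(-116)) = 223/134 - (2 + 6*(-1/116)) = 223/134 - (2 - 3/58) = 223/134 - 1*113/58 = 223/134 - 113/58 = -552/1943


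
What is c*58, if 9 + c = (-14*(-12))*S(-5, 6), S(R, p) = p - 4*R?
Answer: 252822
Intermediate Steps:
c = 4359 (c = -9 + (-14*(-12))*(6 - 4*(-5)) = -9 + 168*(6 + 20) = -9 + 168*26 = -9 + 4368 = 4359)
c*58 = 4359*58 = 252822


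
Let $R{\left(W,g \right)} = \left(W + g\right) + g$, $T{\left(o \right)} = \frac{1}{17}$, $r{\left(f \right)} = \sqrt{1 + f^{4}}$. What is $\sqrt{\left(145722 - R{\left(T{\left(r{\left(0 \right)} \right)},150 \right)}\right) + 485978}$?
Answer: $\frac{\sqrt{182474583}}{17} \approx 794.61$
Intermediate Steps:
$T{\left(o \right)} = \frac{1}{17}$
$R{\left(W,g \right)} = W + 2 g$
$\sqrt{\left(145722 - R{\left(T{\left(r{\left(0 \right)} \right)},150 \right)}\right) + 485978} = \sqrt{\left(145722 - \left(\frac{1}{17} + 2 \cdot 150\right)\right) + 485978} = \sqrt{\left(145722 - \left(\frac{1}{17} + 300\right)\right) + 485978} = \sqrt{\left(145722 - \frac{5101}{17}\right) + 485978} = \sqrt{\frac{2472173}{17} + 485978} = \sqrt{\frac{10733799}{17}} = \frac{\sqrt{182474583}}{17}$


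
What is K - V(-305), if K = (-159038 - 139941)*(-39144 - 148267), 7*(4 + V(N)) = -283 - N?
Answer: 392223673589/7 ≈ 5.6032e+10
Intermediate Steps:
V(N) = -311/7 - N/7 (V(N) = -4 + (-283 - N)/7 = -4 + (-283/7 - N/7) = -311/7 - N/7)
K = 56031953369 (K = -298979*(-187411) = 56031953369)
K - V(-305) = 56031953369 - (-311/7 - ⅐*(-305)) = 56031953369 - (-311/7 + 305/7) = 56031953369 - 1*(-6/7) = 56031953369 + 6/7 = 392223673589/7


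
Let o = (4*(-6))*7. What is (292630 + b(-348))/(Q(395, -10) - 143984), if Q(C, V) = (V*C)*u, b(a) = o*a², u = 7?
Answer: 10026421/85817 ≈ 116.83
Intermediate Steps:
o = -168 (o = -24*7 = -168)
b(a) = -168*a²
Q(C, V) = 7*C*V (Q(C, V) = (V*C)*7 = (C*V)*7 = 7*C*V)
(292630 + b(-348))/(Q(395, -10) - 143984) = (292630 - 168*(-348)²)/(7*395*(-10) - 143984) = (292630 - 168*121104)/(-27650 - 143984) = (292630 - 20345472)/(-171634) = -20052842*(-1/171634) = 10026421/85817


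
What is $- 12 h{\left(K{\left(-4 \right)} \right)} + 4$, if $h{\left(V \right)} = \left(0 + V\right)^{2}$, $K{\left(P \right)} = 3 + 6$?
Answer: $-968$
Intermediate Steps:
$K{\left(P \right)} = 9$
$h{\left(V \right)} = V^{2}$
$- 12 h{\left(K{\left(-4 \right)} \right)} + 4 = - 12 \cdot 9^{2} + 4 = \left(-12\right) 81 + 4 = -972 + 4 = -968$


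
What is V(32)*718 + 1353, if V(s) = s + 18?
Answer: 37253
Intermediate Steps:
V(s) = 18 + s
V(32)*718 + 1353 = (18 + 32)*718 + 1353 = 50*718 + 1353 = 35900 + 1353 = 37253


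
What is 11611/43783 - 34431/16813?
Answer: -57055510/32005373 ≈ -1.7827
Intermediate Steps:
11611/43783 - 34431/16813 = 11611*(1/43783) - 34431*1/16813 = 11611/43783 - 1497/731 = -57055510/32005373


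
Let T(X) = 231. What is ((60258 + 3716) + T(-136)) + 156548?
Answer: 220753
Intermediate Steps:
((60258 + 3716) + T(-136)) + 156548 = ((60258 + 3716) + 231) + 156548 = (63974 + 231) + 156548 = 64205 + 156548 = 220753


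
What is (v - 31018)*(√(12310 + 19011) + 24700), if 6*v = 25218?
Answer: -662330500 - 26815*√31321 ≈ -6.6708e+8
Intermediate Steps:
v = 4203 (v = (⅙)*25218 = 4203)
(v - 31018)*(√(12310 + 19011) + 24700) = (4203 - 31018)*(√(12310 + 19011) + 24700) = -26815*(√31321 + 24700) = -26815*(24700 + √31321) = -662330500 - 26815*√31321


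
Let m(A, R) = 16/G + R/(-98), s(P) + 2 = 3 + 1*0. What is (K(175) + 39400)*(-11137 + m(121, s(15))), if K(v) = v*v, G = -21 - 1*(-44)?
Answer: -1757715241325/2254 ≈ -7.7982e+8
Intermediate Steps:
G = 23 (G = -21 + 44 = 23)
s(P) = 1 (s(P) = -2 + (3 + 1*0) = -2 + (3 + 0) = -2 + 3 = 1)
m(A, R) = 16/23 - R/98 (m(A, R) = 16/23 + R/(-98) = 16*(1/23) + R*(-1/98) = 16/23 - R/98)
K(v) = v²
(K(175) + 39400)*(-11137 + m(121, s(15))) = (175² + 39400)*(-11137 + (16/23 - 1/98*1)) = (30625 + 39400)*(-11137 + (16/23 - 1/98)) = 70025*(-11137 + 1545/2254) = 70025*(-25101253/2254) = -1757715241325/2254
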